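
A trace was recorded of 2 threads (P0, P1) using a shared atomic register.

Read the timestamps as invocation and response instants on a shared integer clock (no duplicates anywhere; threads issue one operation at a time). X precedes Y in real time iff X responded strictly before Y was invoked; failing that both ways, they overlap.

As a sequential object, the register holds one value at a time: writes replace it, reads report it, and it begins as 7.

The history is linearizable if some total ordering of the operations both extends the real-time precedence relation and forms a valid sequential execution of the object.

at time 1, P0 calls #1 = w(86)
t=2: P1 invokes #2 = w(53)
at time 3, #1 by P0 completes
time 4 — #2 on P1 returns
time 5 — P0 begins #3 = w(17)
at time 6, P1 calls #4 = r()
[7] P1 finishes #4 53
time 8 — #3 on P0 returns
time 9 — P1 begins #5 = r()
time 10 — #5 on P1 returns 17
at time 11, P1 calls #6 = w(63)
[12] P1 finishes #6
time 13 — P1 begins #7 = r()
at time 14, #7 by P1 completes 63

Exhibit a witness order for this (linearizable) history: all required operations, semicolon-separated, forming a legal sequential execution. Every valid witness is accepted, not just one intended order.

1. #1 w(86), leaving value 86
2. #2 w(53), leaving value 53
3. #4 r() → 53, leaving value 53
4. #3 w(17), leaving value 17
5. #5 r() → 17, leaving value 17
6. #6 w(63), leaving value 63
7. #7 r() → 63, leaving value 63

#1; #2; #4; #3; #5; #6; #7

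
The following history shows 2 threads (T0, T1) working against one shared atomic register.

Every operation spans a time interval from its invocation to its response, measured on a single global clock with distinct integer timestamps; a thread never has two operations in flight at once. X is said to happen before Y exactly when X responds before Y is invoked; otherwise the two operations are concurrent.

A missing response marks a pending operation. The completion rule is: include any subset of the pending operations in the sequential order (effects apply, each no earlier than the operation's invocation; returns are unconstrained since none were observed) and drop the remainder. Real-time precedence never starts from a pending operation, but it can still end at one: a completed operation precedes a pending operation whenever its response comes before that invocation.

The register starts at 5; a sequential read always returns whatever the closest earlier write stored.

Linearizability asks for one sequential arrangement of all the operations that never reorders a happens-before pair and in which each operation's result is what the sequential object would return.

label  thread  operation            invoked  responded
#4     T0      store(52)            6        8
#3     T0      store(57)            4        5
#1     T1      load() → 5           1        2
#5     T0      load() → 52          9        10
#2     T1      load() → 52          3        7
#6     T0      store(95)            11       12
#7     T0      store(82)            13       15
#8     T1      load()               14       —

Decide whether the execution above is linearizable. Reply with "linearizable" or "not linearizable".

linearizable

witness order: #1, #3, #4, #2, #5, #6, #7
step 1: #1 load() → 5 — value 5
step 2: #3 store(57) — value 57
step 3: #4 store(52) — value 52
step 4: #2 load() → 52 — value 52
step 5: #5 load() → 52 — value 52
step 6: #6 store(95) — value 95
step 7: #7 store(82) — value 82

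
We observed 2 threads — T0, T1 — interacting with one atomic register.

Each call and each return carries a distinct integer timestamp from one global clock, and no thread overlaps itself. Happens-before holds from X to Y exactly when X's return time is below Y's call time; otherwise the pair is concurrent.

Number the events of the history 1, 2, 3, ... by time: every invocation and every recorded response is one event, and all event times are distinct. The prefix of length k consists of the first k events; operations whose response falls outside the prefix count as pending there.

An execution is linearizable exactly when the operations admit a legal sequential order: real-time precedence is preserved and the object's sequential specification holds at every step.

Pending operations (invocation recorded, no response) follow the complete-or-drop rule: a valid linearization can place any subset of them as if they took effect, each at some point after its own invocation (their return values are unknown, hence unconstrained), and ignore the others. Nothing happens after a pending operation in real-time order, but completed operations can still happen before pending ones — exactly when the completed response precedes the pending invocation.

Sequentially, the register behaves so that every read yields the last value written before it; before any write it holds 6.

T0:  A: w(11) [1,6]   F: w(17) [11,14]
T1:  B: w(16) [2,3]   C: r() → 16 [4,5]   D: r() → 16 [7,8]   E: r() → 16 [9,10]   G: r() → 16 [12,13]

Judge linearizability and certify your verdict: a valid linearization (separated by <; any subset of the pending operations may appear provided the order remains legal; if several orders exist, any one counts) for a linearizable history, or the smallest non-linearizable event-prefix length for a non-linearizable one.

after step 1 (A w(11)): value 11
after step 2 (B w(16)): value 16
after step 3 (C r() → 16): value 16
after step 4 (D r() → 16): value 16
after step 5 (E r() → 16): value 16
after step 6 (G r() → 16): value 16
after step 7 (F w(17)): value 17

linearizable — witness: A < B < C < D < E < G < F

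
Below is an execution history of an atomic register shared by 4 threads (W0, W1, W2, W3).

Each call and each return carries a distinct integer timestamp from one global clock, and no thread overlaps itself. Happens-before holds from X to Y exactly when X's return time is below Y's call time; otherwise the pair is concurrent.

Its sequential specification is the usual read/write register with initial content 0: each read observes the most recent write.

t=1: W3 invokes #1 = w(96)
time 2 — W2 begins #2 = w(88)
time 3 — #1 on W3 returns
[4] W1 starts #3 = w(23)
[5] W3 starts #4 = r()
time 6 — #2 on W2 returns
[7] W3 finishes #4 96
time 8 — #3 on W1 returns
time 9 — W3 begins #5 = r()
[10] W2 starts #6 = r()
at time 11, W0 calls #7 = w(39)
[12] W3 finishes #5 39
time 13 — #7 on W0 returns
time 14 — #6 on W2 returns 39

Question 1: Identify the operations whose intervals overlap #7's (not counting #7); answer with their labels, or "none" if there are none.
Answer: #5, #6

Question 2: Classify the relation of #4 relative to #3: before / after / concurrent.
Answer: concurrent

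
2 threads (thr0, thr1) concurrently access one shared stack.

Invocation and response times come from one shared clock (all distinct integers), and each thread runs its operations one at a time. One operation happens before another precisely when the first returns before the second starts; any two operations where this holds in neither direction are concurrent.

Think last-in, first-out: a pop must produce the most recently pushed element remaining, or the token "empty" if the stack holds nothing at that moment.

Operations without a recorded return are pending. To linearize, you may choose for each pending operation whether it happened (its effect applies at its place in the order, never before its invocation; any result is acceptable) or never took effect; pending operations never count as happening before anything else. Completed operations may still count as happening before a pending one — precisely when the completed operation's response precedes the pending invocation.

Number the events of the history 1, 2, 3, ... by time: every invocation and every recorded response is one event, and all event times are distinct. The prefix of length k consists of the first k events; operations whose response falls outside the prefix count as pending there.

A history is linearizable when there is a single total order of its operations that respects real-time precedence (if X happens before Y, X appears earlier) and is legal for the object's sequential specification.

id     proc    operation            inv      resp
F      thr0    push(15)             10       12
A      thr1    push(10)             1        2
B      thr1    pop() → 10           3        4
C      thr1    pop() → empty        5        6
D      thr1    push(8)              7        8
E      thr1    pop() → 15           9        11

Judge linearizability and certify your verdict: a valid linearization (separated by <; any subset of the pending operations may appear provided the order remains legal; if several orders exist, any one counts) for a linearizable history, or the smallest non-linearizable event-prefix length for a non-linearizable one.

linearizable — witness: A < B < C < D < F < E

after step 1 (A push(10)): stack <10>
after step 2 (B pop() → 10): stack <>
after step 3 (C pop() → empty): stack <>
after step 4 (D push(8)): stack <8>
after step 5 (F push(15)): stack <8,15>
after step 6 (E pop() → 15): stack <8>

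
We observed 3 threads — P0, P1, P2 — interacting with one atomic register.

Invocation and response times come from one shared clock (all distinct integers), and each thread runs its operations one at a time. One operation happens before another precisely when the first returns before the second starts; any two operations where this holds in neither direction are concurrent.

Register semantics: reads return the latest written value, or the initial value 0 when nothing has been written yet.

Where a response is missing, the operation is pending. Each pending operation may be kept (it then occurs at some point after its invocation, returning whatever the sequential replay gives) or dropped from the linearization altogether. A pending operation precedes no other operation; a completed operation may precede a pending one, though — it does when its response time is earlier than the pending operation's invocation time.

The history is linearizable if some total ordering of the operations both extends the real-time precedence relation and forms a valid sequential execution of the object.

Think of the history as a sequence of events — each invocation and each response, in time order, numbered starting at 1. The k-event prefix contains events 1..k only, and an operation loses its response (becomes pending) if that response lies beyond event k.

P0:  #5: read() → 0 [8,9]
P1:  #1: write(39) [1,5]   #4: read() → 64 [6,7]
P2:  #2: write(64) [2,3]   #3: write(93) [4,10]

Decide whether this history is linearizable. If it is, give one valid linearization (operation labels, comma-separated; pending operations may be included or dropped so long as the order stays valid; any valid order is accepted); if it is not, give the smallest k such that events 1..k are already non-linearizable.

not linearizable — minimal violating prefix: 9 events

the violation lands at event 9, #5's response at time 9: events 1..8 linearize, events 1..9 do not
every one of the 2 real-time-consistent orders over 4 completed atomic register ops fails the sequential spec
include/drop combinations of the 1 pending operation (#3) were all tried; none helps
one such order, #1, #2, #4, #5 (pending dropped), breaks at step 4 where #5 read() → 0 is illegal
one such order, #2, #1, #4, #5 (pending dropped), breaks at step 3 where #4 read() → 64 is illegal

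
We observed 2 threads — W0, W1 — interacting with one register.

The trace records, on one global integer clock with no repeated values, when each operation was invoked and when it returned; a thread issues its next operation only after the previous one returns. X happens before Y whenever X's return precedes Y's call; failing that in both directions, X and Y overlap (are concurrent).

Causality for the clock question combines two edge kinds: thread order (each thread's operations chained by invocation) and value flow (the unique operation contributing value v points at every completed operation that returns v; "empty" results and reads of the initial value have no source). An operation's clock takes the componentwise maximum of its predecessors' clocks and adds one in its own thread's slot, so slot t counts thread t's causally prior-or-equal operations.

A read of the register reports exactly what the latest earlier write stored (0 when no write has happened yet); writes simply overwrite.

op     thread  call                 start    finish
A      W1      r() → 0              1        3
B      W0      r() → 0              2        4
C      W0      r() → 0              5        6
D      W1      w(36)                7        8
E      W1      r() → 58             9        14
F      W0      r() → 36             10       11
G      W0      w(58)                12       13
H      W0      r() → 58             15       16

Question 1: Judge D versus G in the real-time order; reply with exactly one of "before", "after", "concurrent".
Answer: before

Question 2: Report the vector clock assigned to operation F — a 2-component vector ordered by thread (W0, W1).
Answer: (3, 2)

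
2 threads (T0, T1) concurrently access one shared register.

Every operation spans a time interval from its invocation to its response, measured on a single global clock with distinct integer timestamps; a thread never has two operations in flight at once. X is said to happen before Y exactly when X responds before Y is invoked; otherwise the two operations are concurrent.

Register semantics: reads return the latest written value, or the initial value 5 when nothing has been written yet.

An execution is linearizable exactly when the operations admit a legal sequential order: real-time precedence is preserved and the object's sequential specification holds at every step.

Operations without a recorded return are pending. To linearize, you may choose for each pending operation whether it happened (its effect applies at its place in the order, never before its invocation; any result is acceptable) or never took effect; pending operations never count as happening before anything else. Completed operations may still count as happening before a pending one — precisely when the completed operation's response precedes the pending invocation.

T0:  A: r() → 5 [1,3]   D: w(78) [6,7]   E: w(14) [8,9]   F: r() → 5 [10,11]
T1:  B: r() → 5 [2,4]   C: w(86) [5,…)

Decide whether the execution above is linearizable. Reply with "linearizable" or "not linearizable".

already the first 11 events (up to F's response at time 11) admit no linearization; the first 10 still do
all 2 real-time-respecting orders fail — 5 completed register operations, no legal replay
include/drop combinations of the 1 pending operation (C) were all tried; none helps
sample order A, B, D, E, F (pending dropped) stalls at step 5 — F r() → 5 has no legal effect
sample order B, A, D, E, F (pending dropped) stalls at step 5 — F r() → 5 has no legal effect

not linearizable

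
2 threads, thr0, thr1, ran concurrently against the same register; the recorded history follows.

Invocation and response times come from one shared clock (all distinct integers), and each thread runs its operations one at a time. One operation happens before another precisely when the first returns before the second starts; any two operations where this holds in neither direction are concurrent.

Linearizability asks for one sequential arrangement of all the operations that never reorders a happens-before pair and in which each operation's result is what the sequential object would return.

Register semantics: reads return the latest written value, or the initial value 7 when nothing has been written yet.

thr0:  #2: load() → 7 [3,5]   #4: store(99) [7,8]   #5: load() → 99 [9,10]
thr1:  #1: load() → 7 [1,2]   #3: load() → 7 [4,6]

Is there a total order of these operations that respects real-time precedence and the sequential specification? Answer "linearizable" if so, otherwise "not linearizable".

linearizable

one valid linearization: #1, #2, #3, #4, #5
after step 1 (#1 load() → 7): value 7
after step 2 (#2 load() → 7): value 7
after step 3 (#3 load() → 7): value 7
after step 4 (#4 store(99)): value 99
after step 5 (#5 load() → 99): value 99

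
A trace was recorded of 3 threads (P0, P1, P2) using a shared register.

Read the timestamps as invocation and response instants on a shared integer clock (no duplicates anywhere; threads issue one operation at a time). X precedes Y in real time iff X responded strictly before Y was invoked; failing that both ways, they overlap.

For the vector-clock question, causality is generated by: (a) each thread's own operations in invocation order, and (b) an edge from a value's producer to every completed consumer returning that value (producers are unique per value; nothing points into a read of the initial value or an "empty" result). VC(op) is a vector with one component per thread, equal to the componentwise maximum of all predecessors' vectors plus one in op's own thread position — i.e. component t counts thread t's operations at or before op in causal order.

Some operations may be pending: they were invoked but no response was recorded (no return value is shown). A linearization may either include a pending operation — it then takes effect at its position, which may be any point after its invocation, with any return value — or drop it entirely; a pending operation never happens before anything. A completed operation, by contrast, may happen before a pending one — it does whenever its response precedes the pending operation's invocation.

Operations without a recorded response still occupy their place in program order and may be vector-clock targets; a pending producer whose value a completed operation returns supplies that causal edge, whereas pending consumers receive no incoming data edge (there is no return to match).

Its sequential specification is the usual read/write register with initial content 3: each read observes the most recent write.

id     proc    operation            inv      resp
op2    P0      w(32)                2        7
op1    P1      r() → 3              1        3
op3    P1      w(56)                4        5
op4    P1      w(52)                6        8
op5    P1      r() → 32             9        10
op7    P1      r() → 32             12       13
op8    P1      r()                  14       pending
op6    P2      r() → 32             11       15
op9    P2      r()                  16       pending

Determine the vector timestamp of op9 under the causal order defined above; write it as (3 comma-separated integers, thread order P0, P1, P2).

root op op1, invoked 1: fresh clock plus P1's own tick → (0, 1, 0)
root op op2, invoked 2: fresh clock plus P0's own tick → (1, 0, 0)
VC(op3, invoked at 4): max of VC(op1)=(0, 1, 0), then +1 on thread P1 → (0, 2, 0)
VC(op6, invoked at 11): max of VC(op2)=(1, 0, 0), then +1 on thread P2 → (1, 0, 1)
VC(op4, invoked at 6): max of VC(op3)=(0, 2, 0), then +1 on thread P1 → (0, 3, 0)
VC(op9, invoked at 16): max of VC(op6)=(1, 0, 1), then +1 on thread P2 → (1, 0, 2)
VC(op5, invoked at 9): max of VC(op2)=(1, 0, 0), VC(op4)=(0, 3, 0), then +1 on thread P1 → (1, 4, 0)
VC(op7, invoked at 12): max of VC(op2)=(1, 0, 0), VC(op5)=(1, 4, 0), then +1 on thread P1 → (1, 5, 0)
VC(op8, invoked at 14): max of VC(op7)=(1, 5, 0), then +1 on thread P1 → (1, 6, 0)
target: VC(op9) = (1, 0, 2)

(1, 0, 2)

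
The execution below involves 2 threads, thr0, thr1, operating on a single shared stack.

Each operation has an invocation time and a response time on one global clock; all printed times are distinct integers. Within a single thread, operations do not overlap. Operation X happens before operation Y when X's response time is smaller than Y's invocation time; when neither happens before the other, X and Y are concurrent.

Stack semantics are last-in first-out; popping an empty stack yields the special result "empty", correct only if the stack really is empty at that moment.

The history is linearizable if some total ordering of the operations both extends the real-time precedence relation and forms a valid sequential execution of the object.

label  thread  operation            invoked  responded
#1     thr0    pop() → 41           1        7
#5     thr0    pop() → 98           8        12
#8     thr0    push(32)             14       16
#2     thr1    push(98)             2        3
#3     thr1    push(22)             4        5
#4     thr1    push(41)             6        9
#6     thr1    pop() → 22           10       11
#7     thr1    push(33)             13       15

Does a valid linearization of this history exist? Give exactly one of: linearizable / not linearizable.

linearizable

one valid linearization: #2, #3, #4, #1, #6, #5, #7, #8
1. #2 push(98), leaving stack <98>
2. #3 push(22), leaving stack <98,22>
3. #4 push(41), leaving stack <98,22,41>
4. #1 pop() → 41, leaving stack <98,22>
5. #6 pop() → 22, leaving stack <98>
6. #5 pop() → 98, leaving stack <>
7. #7 push(33), leaving stack <33>
8. #8 push(32), leaving stack <33,32>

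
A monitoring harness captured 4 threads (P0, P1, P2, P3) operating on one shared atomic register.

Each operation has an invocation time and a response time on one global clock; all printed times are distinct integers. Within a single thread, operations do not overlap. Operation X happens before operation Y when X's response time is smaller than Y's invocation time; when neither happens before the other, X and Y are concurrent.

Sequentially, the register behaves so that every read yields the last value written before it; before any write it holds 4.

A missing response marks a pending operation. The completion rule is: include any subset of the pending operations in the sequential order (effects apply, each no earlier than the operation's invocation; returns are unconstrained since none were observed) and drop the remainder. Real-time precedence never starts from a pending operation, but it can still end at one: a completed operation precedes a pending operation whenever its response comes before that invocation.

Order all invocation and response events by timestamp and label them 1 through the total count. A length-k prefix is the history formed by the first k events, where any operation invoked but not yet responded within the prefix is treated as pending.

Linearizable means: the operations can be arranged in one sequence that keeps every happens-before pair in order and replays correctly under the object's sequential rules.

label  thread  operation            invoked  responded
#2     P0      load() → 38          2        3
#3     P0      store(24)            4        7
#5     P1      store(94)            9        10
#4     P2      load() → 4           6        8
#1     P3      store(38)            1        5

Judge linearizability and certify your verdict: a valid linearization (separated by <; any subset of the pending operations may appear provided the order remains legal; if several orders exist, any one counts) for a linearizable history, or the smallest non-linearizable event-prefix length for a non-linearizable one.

not linearizable — minimal violating prefix: 8 events

prefix check: 1..7 passes, 1..8 fails once #4's time-8 response joins
real-time-consistent orders of the 4 completed operations: 5 — all fail the atomic register replay
one such order, #1, #2, #3, #4, breaks at step 4 where #4 load() → 4 is illegal
one such order, #1, #2, #4, #3, breaks at step 3 where #4 load() → 4 is illegal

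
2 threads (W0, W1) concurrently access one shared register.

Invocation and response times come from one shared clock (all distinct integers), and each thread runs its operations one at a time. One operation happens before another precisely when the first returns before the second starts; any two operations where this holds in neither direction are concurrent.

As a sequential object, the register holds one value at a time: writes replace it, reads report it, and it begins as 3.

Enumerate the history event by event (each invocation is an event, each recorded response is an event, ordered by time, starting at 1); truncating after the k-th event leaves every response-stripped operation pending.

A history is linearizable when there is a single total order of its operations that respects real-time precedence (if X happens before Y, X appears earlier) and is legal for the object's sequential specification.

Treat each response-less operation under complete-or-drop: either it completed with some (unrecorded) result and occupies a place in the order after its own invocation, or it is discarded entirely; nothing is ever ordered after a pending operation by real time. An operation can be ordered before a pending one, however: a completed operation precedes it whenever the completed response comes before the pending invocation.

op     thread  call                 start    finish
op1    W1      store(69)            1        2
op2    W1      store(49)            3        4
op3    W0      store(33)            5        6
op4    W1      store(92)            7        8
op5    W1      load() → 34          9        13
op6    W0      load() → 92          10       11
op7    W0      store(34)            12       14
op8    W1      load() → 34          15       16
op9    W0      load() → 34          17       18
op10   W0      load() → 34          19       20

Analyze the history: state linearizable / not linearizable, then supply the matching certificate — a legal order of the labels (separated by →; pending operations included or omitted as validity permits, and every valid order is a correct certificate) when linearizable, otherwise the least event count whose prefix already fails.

linearizable — witness: op1 → op2 → op3 → op4 → op6 → op7 → op5 → op8 → op9 → op10

1. op1 store(69), leaving value 69
2. op2 store(49), leaving value 49
3. op3 store(33), leaving value 33
4. op4 store(92), leaving value 92
5. op6 load() → 92, leaving value 92
6. op7 store(34), leaving value 34
7. op5 load() → 34, leaving value 34
8. op8 load() → 34, leaving value 34
9. op9 load() → 34, leaving value 34
10. op10 load() → 34, leaving value 34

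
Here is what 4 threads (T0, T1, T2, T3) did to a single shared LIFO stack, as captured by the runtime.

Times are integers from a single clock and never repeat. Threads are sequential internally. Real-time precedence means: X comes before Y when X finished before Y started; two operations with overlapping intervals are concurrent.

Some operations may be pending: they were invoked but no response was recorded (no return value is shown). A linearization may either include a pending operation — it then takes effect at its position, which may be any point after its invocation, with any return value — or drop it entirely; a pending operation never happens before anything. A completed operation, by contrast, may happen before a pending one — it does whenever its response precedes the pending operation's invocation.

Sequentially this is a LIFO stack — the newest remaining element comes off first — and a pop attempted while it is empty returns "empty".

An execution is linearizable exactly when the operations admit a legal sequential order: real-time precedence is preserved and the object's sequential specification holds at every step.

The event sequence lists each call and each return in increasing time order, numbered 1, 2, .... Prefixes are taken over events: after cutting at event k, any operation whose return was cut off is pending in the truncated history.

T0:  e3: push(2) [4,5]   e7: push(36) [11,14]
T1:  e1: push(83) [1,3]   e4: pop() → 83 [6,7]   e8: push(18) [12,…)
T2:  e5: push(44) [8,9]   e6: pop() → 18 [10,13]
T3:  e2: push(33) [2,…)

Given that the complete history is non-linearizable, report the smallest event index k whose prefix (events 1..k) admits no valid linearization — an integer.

7

one valid order for events 1..6 is e1, e2, e3:
step 1: e1 push(83) — stack <83>
step 2: e2 push(33) (pending, included) — stack <83,33>
step 3: e3 push(2) — stack <83,33,2>
adding event 7 (e4 responds at 7) leaves no legal real-time order
no escape via the 1 pending operation (e2): every completion choice fails
one such order, e1, e3, e4 (pending dropped), breaks at step 3 where e4 pop() → 83 is illegal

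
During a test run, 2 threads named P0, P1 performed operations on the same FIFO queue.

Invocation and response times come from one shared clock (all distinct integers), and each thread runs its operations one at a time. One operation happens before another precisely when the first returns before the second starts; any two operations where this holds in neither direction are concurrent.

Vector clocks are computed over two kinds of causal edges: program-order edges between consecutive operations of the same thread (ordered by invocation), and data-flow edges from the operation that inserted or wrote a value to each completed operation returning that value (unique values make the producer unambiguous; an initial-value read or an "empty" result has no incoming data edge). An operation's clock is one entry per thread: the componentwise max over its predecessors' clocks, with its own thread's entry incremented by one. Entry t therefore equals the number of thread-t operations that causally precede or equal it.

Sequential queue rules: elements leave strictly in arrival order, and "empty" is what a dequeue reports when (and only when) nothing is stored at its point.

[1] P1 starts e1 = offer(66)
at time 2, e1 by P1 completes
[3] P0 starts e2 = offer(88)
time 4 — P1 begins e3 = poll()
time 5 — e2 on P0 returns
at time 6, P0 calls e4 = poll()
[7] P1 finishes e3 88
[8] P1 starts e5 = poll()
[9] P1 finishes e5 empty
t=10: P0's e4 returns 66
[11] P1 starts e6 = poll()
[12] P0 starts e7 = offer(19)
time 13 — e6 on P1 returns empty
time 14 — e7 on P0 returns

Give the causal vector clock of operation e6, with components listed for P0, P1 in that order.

(1, 4)

invoked at 1, e1 has no predecessors; its own P1 bump gives (0, 1)
invoked at 3, e2 has no predecessors; its own P0 bump gives (1, 0)
e3, invoked 4, takes VC(e1)=(0, 1), VC(e2)=(1, 0) under max, adds 1 for P1 → (1, 2)
e4, invoked 6, takes VC(e1)=(0, 1), VC(e2)=(1, 0) under max, adds 1 for P0 → (2, 1)
e5, invoked 8, takes VC(e3)=(1, 2) under max, adds 1 for P1 → (1, 3)
e7, invoked 12, takes VC(e4)=(2, 1) under max, adds 1 for P0 → (3, 1)
e6, invoked 11, takes VC(e5)=(1, 3) under max, adds 1 for P1 → (1, 4)
target: VC(e6) = (1, 4)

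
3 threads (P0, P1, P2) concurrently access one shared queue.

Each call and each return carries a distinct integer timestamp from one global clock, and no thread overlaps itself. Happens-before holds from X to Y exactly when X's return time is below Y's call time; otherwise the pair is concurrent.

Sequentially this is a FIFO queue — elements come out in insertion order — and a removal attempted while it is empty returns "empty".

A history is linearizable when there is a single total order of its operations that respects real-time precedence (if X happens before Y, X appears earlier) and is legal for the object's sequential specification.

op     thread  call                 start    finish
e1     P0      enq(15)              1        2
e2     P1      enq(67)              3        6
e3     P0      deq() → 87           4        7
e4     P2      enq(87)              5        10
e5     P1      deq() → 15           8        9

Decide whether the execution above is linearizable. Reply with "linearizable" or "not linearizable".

not linearizable

the violation lands at event 7, e3's response at time 7: events 1..6 linearize, events 1..7 do not
3 completed operations, 2 real-time-consistent orders — every queue replay fails
no escape via the 1 pending operation (e4): every completion choice fails
e.g. e1, e2, e3 (pending dropped): illegal at step 3, since e3 deq() → 87 cannot apply there
e.g. e1, e3, e2 (pending dropped): illegal at step 2, since e3 deq() → 87 cannot apply there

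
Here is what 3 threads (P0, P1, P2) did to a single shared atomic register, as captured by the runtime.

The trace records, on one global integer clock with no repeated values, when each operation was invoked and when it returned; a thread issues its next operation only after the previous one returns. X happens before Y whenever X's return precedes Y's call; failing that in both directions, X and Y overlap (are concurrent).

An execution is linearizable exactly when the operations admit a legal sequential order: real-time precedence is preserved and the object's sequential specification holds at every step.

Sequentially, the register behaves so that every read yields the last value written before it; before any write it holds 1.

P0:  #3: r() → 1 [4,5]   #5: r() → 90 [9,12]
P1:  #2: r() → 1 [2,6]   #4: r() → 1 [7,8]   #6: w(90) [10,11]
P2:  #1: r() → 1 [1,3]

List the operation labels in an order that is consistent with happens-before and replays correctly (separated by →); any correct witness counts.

step 1: #1 r() → 1 — value 1
step 2: #2 r() → 1 — value 1
step 3: #3 r() → 1 — value 1
step 4: #4 r() → 1 — value 1
step 5: #6 w(90) — value 90
step 6: #5 r() → 90 — value 90

#1 → #2 → #3 → #4 → #6 → #5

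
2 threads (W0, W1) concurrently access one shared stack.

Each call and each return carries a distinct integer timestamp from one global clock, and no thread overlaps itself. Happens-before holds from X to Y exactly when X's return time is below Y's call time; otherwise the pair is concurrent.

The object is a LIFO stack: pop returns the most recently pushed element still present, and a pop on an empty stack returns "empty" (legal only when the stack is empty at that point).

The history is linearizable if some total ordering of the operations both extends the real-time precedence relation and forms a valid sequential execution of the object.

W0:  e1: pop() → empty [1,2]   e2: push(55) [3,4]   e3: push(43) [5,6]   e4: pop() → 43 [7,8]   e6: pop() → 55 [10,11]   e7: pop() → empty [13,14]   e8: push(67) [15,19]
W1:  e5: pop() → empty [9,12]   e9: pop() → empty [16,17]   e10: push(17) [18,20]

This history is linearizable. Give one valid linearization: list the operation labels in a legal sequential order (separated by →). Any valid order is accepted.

e1 → e2 → e3 → e4 → e6 → e5 → e7 → e9 → e8 → e10

step 1: e1 pop() → empty — stack <>
step 2: e2 push(55) — stack <55>
step 3: e3 push(43) — stack <55,43>
step 4: e4 pop() → 43 — stack <55>
step 5: e6 pop() → 55 — stack <>
step 6: e5 pop() → empty — stack <>
step 7: e7 pop() → empty — stack <>
step 8: e9 pop() → empty — stack <>
step 9: e8 push(67) — stack <67>
step 10: e10 push(17) — stack <67,17>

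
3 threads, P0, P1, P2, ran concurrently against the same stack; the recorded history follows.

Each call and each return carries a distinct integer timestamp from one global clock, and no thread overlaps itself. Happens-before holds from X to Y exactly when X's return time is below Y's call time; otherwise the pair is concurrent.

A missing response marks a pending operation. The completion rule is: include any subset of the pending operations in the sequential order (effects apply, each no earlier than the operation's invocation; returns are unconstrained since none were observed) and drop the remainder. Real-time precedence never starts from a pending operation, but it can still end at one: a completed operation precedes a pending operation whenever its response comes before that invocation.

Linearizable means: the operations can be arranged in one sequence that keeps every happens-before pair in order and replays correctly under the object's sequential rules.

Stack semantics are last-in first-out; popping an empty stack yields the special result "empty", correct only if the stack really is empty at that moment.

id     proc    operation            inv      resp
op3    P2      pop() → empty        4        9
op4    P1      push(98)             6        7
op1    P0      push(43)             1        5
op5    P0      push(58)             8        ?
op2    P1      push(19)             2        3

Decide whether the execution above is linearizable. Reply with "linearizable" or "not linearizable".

not linearizable

cut after 8 events: linearizable; cut after 9 events (op3 responds, time 9): not linearizable
real-time-consistent orders of the 4 completed operations: 5 — all fail the stack replay
no completion choice of the 1 pending operation (op5) rescues it — every subset was tried
one such order, op1, op2, op3, op4 (pending dropped), breaks at step 3 where op3 pop() → empty is illegal
one such order, op1, op2, op4, op3 (pending dropped), breaks at step 4 where op3 pop() → empty is illegal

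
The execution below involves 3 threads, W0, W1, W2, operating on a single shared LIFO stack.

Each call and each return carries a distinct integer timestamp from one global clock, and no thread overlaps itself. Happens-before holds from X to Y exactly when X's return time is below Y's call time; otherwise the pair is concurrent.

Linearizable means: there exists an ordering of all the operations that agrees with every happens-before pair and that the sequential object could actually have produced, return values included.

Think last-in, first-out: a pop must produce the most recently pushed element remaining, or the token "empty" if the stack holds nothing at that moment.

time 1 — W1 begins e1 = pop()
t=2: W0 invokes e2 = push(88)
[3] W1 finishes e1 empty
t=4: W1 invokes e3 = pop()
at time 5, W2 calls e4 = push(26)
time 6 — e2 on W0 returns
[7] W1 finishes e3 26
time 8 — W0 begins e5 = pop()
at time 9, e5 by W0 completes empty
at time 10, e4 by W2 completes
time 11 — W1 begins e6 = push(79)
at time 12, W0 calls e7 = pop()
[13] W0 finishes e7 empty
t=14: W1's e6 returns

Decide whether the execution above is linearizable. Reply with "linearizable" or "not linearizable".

prefix check: 1..8 passes, 1..9 fails once e5's time-9 response joins
all 3 real-time-respecting orders fail — 4 completed LIFO stack operations, no legal replay
no completion choice of the 1 pending operation (e4) rescues it — every subset was tried
sample order e1, e2, e3, e5 (pending dropped) stalls at step 3 — e3 pop() → 26 has no legal effect
sample order e1, e3, e2, e5 (pending dropped) stalls at step 2 — e3 pop() → 26 has no legal effect

not linearizable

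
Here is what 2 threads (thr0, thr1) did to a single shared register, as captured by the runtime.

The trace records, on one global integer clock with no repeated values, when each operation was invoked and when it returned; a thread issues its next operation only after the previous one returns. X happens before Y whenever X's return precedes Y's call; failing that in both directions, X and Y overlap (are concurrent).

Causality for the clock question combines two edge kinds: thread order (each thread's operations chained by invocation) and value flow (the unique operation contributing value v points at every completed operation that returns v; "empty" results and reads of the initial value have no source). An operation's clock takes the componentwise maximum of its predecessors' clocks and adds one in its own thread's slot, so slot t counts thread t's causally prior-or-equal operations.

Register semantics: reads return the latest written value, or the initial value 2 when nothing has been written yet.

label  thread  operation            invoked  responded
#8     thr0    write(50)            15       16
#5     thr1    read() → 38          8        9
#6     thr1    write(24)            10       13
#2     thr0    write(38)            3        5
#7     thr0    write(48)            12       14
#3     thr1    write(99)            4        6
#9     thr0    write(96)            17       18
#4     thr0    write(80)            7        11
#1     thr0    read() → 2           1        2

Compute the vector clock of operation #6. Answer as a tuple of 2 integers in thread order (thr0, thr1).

VC(#3, invoked at 4): no causal predecessors; +1 on thr1 → (0, 1)
VC(#1, invoked at 1): no causal predecessors; +1 on thr0 → (1, 0)
invoked at 3, #2 merges VC(#1)=(1, 0) and bumps thr0's slot → (2, 0)
invoked at 7, #4 merges VC(#2)=(2, 0) and bumps thr0's slot → (3, 0)
invoked at 8, #5 merges VC(#2)=(2, 0), VC(#3)=(0, 1) and bumps thr1's slot → (2, 2)
invoked at 12, #7 merges VC(#4)=(3, 0) and bumps thr0's slot → (4, 0)
invoked at 10, #6 merges VC(#5)=(2, 2) and bumps thr1's slot → (2, 3)
invoked at 15, #8 merges VC(#7)=(4, 0) and bumps thr0's slot → (5, 0)
invoked at 17, #9 merges VC(#8)=(5, 0) and bumps thr0's slot → (6, 0)
target: VC(#6) = (2, 3)

(2, 3)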